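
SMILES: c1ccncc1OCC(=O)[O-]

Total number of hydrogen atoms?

Hydrogens are implicit in SMILES; fill each atom to its normal valence:
  4 × C (aromatic): 1 H each → 4
  2 × O: no H
  1 × C: 2 H
  1 × C (aromatic): no H
  1 × C: no H
  1 × N (aromatic): no H
  1 × O (charge -1): no H
  Total hydrogens = 6.

6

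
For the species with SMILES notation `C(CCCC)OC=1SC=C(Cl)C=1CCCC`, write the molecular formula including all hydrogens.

C13H21ClOS

Heavy atoms from the SMILES: 13 C, 1 Cl, 1 O, 1 S.
Implicit hydrogens by atom environment:
  7 × C: 2 H each → 14
  3 × C (aromatic): no H
  2 × C: 3 H each → 6
  1 × C (aromatic): 1 H
  1 × Cl: no H
  1 × O: no H
  1 × S (aromatic): no H
  Total hydrogens = 21.
Molecular formula: C13H21ClOS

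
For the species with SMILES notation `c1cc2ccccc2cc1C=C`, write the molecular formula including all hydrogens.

Heavy atoms from the SMILES: 12 C.
Implicit hydrogens by atom environment:
  7 × C (aromatic): 1 H each → 7
  3 × C (aromatic): no H
  1 × C: 2 H
  1 × C: 1 H
  Total hydrogens = 10.
Molecular formula: C12H10

C12H10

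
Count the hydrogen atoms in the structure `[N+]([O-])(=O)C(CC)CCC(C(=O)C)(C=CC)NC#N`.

19

Hydrogens are implicit in SMILES; fill each atom to its normal valence:
  3 × C: 3 H each → 9
  3 × C: 2 H each → 6
  3 × C: 1 H each → 3
  3 × C: no H
  2 × O: no H
  1 × N: 1 H
  1 × N: no H
  1 × N (charge +1): no H
  1 × O (charge -1): no H
  Total hydrogens = 19.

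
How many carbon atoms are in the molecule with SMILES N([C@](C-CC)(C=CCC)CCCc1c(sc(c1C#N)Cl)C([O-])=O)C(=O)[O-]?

The symbol for carbon appears 18 times in the SMILES. Lowercase c denotes aromatic carbon and counts toward C.

18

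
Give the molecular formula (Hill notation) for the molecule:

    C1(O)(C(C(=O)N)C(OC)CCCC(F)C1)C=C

Heavy atoms from the SMILES: 12 C, 1 F, 1 N, 3 O.
Implicit hydrogens by atom environment:
  5 × C: 2 H each → 10
  4 × C: 1 H each → 4
  2 × C: no H
  2 × O: no H
  1 × C: 3 H
  1 × F: no H
  1 × N: 2 H
  1 × O: 1 H
  Total hydrogens = 20.
Molecular formula: C12H20FNO3

C12H20FNO3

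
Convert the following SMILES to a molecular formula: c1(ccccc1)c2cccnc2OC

Heavy atoms from the SMILES: 12 C, 1 N, 1 O.
Implicit hydrogens by atom environment:
  8 × C (aromatic): 1 H each → 8
  3 × C (aromatic): no H
  1 × C: 3 H
  1 × N (aromatic): no H
  1 × O: no H
  Total hydrogens = 11.
Molecular formula: C12H11NO

C12H11NO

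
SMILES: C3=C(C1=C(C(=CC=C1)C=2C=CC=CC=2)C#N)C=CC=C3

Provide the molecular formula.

Heavy atoms from the SMILES: 19 C, 1 N.
Implicit hydrogens by atom environment:
  13 × C (aromatic): 1 H each → 13
  5 × C (aromatic): no H
  1 × C: no H
  1 × N: no H
  Total hydrogens = 13.
Molecular formula: C19H13N

C19H13N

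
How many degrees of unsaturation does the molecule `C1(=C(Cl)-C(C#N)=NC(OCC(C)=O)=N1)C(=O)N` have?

Molecular formula from the SMILES: C9H7ClN4O3.
DoU = (2C + 2 + N − H − X)/2 = (2·9 + 2 + 4 − 7 − 1)/2 = 16/2 = 8.
(Structurally: 1 ring(s) + 7 π bond(s) = 8.)

8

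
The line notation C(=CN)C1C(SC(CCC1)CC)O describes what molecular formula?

Heavy atoms from the SMILES: 10 C, 1 N, 1 O, 1 S.
Implicit hydrogens by atom environment:
  5 × C: 1 H each → 5
  4 × C: 2 H each → 8
  1 × C: 3 H
  1 × N: 2 H
  1 × O: 1 H
  1 × S: no H
  Total hydrogens = 19.
Molecular formula: C10H19NOS

C10H19NOS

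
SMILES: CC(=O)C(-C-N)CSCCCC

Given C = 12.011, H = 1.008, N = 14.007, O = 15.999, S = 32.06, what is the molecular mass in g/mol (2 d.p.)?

189.32

Molecular formula: C9H19NOS.
M = 9×12.011 + 19×1.008 + 1×14.007 + 1×15.999 + 1×32.06 = 189.32 g/mol.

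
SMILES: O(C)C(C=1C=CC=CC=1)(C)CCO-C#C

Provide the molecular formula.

C13H16O2

Heavy atoms from the SMILES: 13 C, 2 O.
Implicit hydrogens by atom environment:
  5 × C (aromatic): 1 H each → 5
  2 × C: 3 H each → 6
  2 × C: 2 H each → 4
  2 × C: no H
  2 × O: no H
  1 × C: 1 H
  1 × C (aromatic): no H
  Total hydrogens = 16.
Molecular formula: C13H16O2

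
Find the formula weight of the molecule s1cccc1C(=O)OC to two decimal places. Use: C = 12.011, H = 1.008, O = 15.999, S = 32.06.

Molecular formula: C6H6O2S.
M = 6×12.011 + 6×1.008 + 2×15.999 + 1×32.06 = 142.17 g/mol.

142.17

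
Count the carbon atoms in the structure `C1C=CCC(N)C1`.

The symbol for carbon appears 6 times in the SMILES.

6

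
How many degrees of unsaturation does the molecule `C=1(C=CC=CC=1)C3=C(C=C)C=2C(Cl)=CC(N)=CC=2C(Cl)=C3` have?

Molecular formula from the SMILES: C18H13Cl2N.
DoU = (2C + 2 + N − H − X)/2 = (2·18 + 2 + 1 − 13 − 2)/2 = 24/2 = 12.
(Structurally: 3 ring(s) + 9 π bond(s) = 12.)

12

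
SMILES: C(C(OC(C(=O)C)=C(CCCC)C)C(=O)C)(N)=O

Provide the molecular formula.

Heavy atoms from the SMILES: 13 C, 1 N, 4 O.
Implicit hydrogens by atom environment:
  5 × C: no H
  4 × C: 3 H each → 12
  4 × O: no H
  3 × C: 2 H each → 6
  1 × C: 1 H
  1 × N: 2 H
  Total hydrogens = 21.
Molecular formula: C13H21NO4

C13H21NO4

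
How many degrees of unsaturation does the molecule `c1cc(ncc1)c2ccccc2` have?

Molecular formula from the SMILES: C11H9N.
DoU = (2C + 2 + N − H − X)/2 = (2·11 + 2 + 1 − 9 − 0)/2 = 16/2 = 8.
(Structurally: 2 ring(s) + 6 π bond(s) = 8.)

8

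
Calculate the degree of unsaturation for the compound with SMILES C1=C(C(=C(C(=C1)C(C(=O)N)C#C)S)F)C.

7

Molecular formula from the SMILES: C11H10FNOS.
DoU = (2C + 2 + N − H − X)/2 = (2·11 + 2 + 1 − 10 − 1)/2 = 14/2 = 7.
(Structurally: 1 ring(s) + 6 π bond(s) = 7.)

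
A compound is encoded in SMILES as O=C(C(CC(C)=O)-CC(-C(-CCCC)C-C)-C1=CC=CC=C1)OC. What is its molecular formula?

Heavy atoms from the SMILES: 21 C, 3 O.
Implicit hydrogens by atom environment:
  6 × C: 2 H each → 12
  5 × C (aromatic): 1 H each → 5
  4 × C: 3 H each → 12
  3 × C: 1 H each → 3
  3 × O: no H
  2 × C: no H
  1 × C (aromatic): no H
  Total hydrogens = 32.
Molecular formula: C21H32O3

C21H32O3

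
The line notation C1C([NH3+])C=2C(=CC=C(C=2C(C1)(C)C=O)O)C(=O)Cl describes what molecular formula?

Heavy atoms from the SMILES: 13 C, 1 Cl, 1 N, 3 O.
Implicit hydrogens by atom environment:
  4 × C (aromatic): no H
  2 × C: 2 H each → 4
  2 × C (aromatic): 1 H each → 2
  2 × C: 1 H each → 2
  2 × C: no H
  2 × O: no H
  1 × C: 3 H
  1 × Cl: no H
  1 × N (charge +1): 3 H
  1 × O: 1 H
  Total hydrogens = 15.
Net charge +1.
Molecular formula: C13H15ClNO3+

C13H15ClNO3+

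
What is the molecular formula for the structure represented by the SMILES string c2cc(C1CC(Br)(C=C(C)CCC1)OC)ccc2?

C16H21BrO

Heavy atoms from the SMILES: 1 Br, 16 C, 1 O.
Implicit hydrogens by atom environment:
  5 × C (aromatic): 1 H each → 5
  4 × C: 2 H each → 8
  2 × C: 3 H each → 6
  2 × C: 1 H each → 2
  2 × C: no H
  1 × Br: no H
  1 × C (aromatic): no H
  1 × O: no H
  Total hydrogens = 21.
Molecular formula: C16H21BrO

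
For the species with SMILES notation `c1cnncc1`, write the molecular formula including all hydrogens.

C4H4N2

Heavy atoms from the SMILES: 4 C, 2 N.
Implicit hydrogens by atom environment:
  4 × C (aromatic): 1 H each → 4
  2 × N (aromatic): no H
  Total hydrogens = 4.
Molecular formula: C4H4N2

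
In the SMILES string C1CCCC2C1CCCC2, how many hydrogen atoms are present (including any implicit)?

Hydrogens are implicit in SMILES; fill each atom to its normal valence:
  8 × C: 2 H each → 16
  2 × C: 1 H each → 2
  Total hydrogens = 18.

18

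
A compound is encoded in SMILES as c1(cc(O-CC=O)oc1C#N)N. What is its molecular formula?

Heavy atoms from the SMILES: 7 C, 2 N, 3 O.
Implicit hydrogens by atom environment:
  3 × C (aromatic): no H
  2 × O: no H
  1 × C: 2 H
  1 × C (aromatic): 1 H
  1 × C: 1 H
  1 × C: no H
  1 × N: 2 H
  1 × N: no H
  1 × O (aromatic): no H
  Total hydrogens = 6.
Molecular formula: C7H6N2O3

C7H6N2O3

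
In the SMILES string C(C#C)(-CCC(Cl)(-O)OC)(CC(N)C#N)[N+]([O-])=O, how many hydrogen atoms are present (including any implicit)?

Hydrogens are implicit in SMILES; fill each atom to its normal valence:
  4 × C: no H
  3 × C: 2 H each → 6
  2 × C: 1 H each → 2
  2 × O: no H
  1 × C: 3 H
  1 × Cl: no H
  1 × N: 2 H
  1 × N (charge +1): no H
  1 × N: no H
  1 × O: 1 H
  1 × O (charge -1): no H
  Total hydrogens = 14.

14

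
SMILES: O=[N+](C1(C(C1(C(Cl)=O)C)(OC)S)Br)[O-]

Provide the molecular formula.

C6H7BrClNO4S

Heavy atoms from the SMILES: 1 Br, 6 C, 1 Cl, 1 N, 4 O, 1 S.
Implicit hydrogens by atom environment:
  4 × C: no H
  3 × O: no H
  2 × C: 3 H each → 6
  1 × Br: no H
  1 × Cl: no H
  1 × N (charge +1): no H
  1 × O (charge -1): no H
  1 × S: 1 H
  Total hydrogens = 7.
Molecular formula: C6H7BrClNO4S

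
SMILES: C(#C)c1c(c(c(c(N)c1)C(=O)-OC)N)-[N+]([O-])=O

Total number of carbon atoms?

10

The symbol for carbon appears 10 times in the SMILES. Lowercase c denotes aromatic carbon and counts toward C.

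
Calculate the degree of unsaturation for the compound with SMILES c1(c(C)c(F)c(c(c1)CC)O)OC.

Molecular formula from the SMILES: C10H13FO2.
DoU = (2C + 2 + N − H − X)/2 = (2·10 + 2 + 0 − 13 − 1)/2 = 8/2 = 4.
(Structurally: 1 ring(s) + 3 π bond(s) = 4.)

4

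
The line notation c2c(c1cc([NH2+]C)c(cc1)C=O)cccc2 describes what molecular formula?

Heavy atoms from the SMILES: 14 C, 1 N, 1 O.
Implicit hydrogens by atom environment:
  8 × C (aromatic): 1 H each → 8
  4 × C (aromatic): no H
  1 × C: 3 H
  1 × C: 1 H
  1 × N (charge +1): 2 H
  1 × O: no H
  Total hydrogens = 14.
Net charge +1.
Molecular formula: C14H14NO+

C14H14NO+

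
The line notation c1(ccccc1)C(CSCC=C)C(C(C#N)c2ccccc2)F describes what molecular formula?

C20H20FNS

Heavy atoms from the SMILES: 20 C, 1 F, 1 N, 1 S.
Implicit hydrogens by atom environment:
  10 × C (aromatic): 1 H each → 10
  4 × C: 1 H each → 4
  3 × C: 2 H each → 6
  2 × C (aromatic): no H
  1 × C: no H
  1 × F: no H
  1 × N: no H
  1 × S: no H
  Total hydrogens = 20.
Molecular formula: C20H20FNS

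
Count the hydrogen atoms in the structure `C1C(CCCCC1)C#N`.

Hydrogens are implicit in SMILES; fill each atom to its normal valence:
  6 × C: 2 H each → 12
  1 × C: 1 H
  1 × C: no H
  1 × N: no H
  Total hydrogens = 13.

13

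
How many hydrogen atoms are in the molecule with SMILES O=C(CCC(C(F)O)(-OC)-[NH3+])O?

Hydrogens are implicit in SMILES; fill each atom to its normal valence:
  2 × C: 2 H each → 4
  2 × C: no H
  2 × O: 1 H each → 2
  2 × O: no H
  1 × C: 3 H
  1 × C: 1 H
  1 × F: no H
  1 × N (charge +1): 3 H
  Total hydrogens = 13.

13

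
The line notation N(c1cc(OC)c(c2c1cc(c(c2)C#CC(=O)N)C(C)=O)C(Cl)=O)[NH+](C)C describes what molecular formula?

Heavy atoms from the SMILES: 19 C, 1 Cl, 3 N, 4 O.
Implicit hydrogens by atom environment:
  7 × C (aromatic): no H
  5 × C: no H
  4 × C: 3 H each → 12
  4 × O: no H
  3 × C (aromatic): 1 H each → 3
  1 × Cl: no H
  1 × N: 2 H
  1 × N: 1 H
  1 × N (charge +1): 1 H
  Total hydrogens = 19.
Net charge +1.
Molecular formula: C19H19ClN3O4+

C19H19ClN3O4+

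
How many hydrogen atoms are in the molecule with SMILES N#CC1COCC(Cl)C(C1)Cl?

9

Hydrogens are implicit in SMILES; fill each atom to its normal valence:
  3 × C: 2 H each → 6
  3 × C: 1 H each → 3
  2 × Cl: no H
  1 × C: no H
  1 × N: no H
  1 × O: no H
  Total hydrogens = 9.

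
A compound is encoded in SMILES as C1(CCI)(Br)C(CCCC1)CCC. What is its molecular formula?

C11H20BrI

Heavy atoms from the SMILES: 1 Br, 11 C, 1 I.
Implicit hydrogens by atom environment:
  8 × C: 2 H each → 16
  1 × Br: no H
  1 × C: 3 H
  1 × C: 1 H
  1 × C: no H
  1 × I: no H
  Total hydrogens = 20.
Molecular formula: C11H20BrI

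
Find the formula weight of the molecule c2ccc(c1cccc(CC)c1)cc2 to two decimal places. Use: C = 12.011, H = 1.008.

182.27

Molecular formula: C14H14.
M = 14×12.011 + 14×1.008 = 182.27 g/mol.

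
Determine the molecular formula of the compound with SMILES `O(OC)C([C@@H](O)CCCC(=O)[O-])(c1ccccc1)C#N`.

C14H16NO5-

Heavy atoms from the SMILES: 14 C, 1 N, 5 O.
Implicit hydrogens by atom environment:
  5 × C (aromatic): 1 H each → 5
  3 × C: 2 H each → 6
  3 × C: no H
  3 × O: no H
  1 × C: 3 H
  1 × C: 1 H
  1 × C (aromatic): no H
  1 × N: no H
  1 × O: 1 H
  1 × O (charge -1): no H
  Total hydrogens = 16.
Net charge -1.
Molecular formula: C14H16NO5-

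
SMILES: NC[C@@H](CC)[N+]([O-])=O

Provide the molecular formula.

C4H10N2O2

Heavy atoms from the SMILES: 4 C, 2 N, 2 O.
Implicit hydrogens by atom environment:
  2 × C: 2 H each → 4
  1 × C: 3 H
  1 × C: 1 H
  1 × N: 2 H
  1 × N (charge +1): no H
  1 × O: no H
  1 × O (charge -1): no H
  Total hydrogens = 10.
Molecular formula: C4H10N2O2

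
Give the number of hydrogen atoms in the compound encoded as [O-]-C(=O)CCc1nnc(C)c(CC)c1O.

13

Hydrogens are implicit in SMILES; fill each atom to its normal valence:
  4 × C (aromatic): no H
  3 × C: 2 H each → 6
  2 × C: 3 H each → 6
  2 × N (aromatic): no H
  1 × C: no H
  1 × O: 1 H
  1 × O: no H
  1 × O (charge -1): no H
  Total hydrogens = 13.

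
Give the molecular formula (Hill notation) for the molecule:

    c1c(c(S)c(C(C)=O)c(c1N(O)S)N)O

C8H10N2O3S2

Heavy atoms from the SMILES: 8 C, 2 N, 3 O, 2 S.
Implicit hydrogens by atom environment:
  5 × C (aromatic): no H
  2 × O: 1 H each → 2
  2 × S: 1 H each → 2
  1 × C: 3 H
  1 × C (aromatic): 1 H
  1 × C: no H
  1 × N: 2 H
  1 × N: no H
  1 × O: no H
  Total hydrogens = 10.
Molecular formula: C8H10N2O3S2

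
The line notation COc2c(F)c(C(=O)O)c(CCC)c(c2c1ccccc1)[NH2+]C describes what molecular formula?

Heavy atoms from the SMILES: 18 C, 1 F, 1 N, 3 O.
Implicit hydrogens by atom environment:
  7 × C (aromatic): no H
  5 × C (aromatic): 1 H each → 5
  3 × C: 3 H each → 9
  2 × C: 2 H each → 4
  2 × O: no H
  1 × C: no H
  1 × F: no H
  1 × N (charge +1): 2 H
  1 × O: 1 H
  Total hydrogens = 21.
Net charge +1.
Molecular formula: C18H21FNO3+

C18H21FNO3+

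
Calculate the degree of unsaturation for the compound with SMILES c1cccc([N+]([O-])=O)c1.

Molecular formula from the SMILES: C6H5NO2.
DoU = (2C + 2 + N − H − X)/2 = (2·6 + 2 + 1 − 5 − 0)/2 = 10/2 = 5.
(Structurally: 1 ring(s) + 4 π bond(s) = 5.)

5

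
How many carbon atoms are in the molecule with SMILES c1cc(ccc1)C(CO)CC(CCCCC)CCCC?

The symbol for carbon appears 19 times in the SMILES. Lowercase c denotes aromatic carbon and counts toward C.

19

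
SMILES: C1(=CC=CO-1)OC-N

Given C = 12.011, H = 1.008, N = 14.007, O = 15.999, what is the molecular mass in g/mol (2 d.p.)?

Molecular formula: C5H7NO2.
M = 5×12.011 + 7×1.008 + 1×14.007 + 2×15.999 = 113.12 g/mol.

113.12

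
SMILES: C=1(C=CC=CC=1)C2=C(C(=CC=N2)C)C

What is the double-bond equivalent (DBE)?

Molecular formula from the SMILES: C13H13N.
DoU = (2C + 2 + N − H − X)/2 = (2·13 + 2 + 1 − 13 − 0)/2 = 16/2 = 8.
(Structurally: 2 ring(s) + 6 π bond(s) = 8.)

8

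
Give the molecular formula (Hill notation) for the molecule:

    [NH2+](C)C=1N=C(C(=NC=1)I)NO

C5H8IN4O+

Heavy atoms from the SMILES: 5 C, 1 I, 4 N, 1 O.
Implicit hydrogens by atom environment:
  3 × C (aromatic): no H
  2 × N (aromatic): no H
  1 × C: 3 H
  1 × C (aromatic): 1 H
  1 × I: no H
  1 × N (charge +1): 2 H
  1 × N: 1 H
  1 × O: 1 H
  Total hydrogens = 8.
Net charge +1.
Molecular formula: C5H8IN4O+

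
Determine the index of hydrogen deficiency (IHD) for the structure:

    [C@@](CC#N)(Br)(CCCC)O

2

Molecular formula from the SMILES: C7H12BrNO.
DoU = (2C + 2 + N − H − X)/2 = (2·7 + 2 + 1 − 12 − 1)/2 = 4/2 = 2.
(Structurally: 0 ring(s) + 2 π bond(s) = 2.)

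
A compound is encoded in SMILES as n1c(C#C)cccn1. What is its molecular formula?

C6H4N2

Heavy atoms from the SMILES: 6 C, 2 N.
Implicit hydrogens by atom environment:
  3 × C (aromatic): 1 H each → 3
  2 × N (aromatic): no H
  1 × C: 1 H
  1 × C (aromatic): no H
  1 × C: no H
  Total hydrogens = 4.
Molecular formula: C6H4N2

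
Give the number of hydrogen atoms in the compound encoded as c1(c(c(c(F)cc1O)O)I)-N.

Hydrogens are implicit in SMILES; fill each atom to its normal valence:
  5 × C (aromatic): no H
  2 × O: 1 H each → 2
  1 × C (aromatic): 1 H
  1 × F: no H
  1 × I: no H
  1 × N: 2 H
  Total hydrogens = 5.

5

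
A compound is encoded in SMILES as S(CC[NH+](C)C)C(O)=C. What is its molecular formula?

C6H14NOS+

Heavy atoms from the SMILES: 6 C, 1 N, 1 O, 1 S.
Implicit hydrogens by atom environment:
  3 × C: 2 H each → 6
  2 × C: 3 H each → 6
  1 × C: no H
  1 × N (charge +1): 1 H
  1 × O: 1 H
  1 × S: no H
  Total hydrogens = 14.
Net charge +1.
Molecular formula: C6H14NOS+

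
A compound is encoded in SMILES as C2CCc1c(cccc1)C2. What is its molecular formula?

C10H12

Heavy atoms from the SMILES: 10 C.
Implicit hydrogens by atom environment:
  4 × C: 2 H each → 8
  4 × C (aromatic): 1 H each → 4
  2 × C (aromatic): no H
  Total hydrogens = 12.
Molecular formula: C10H12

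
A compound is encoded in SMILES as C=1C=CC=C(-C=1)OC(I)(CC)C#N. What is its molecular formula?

C10H10INO

Heavy atoms from the SMILES: 10 C, 1 I, 1 N, 1 O.
Implicit hydrogens by atom environment:
  5 × C (aromatic): 1 H each → 5
  2 × C: no H
  1 × C: 3 H
  1 × C: 2 H
  1 × C (aromatic): no H
  1 × I: no H
  1 × N: no H
  1 × O: no H
  Total hydrogens = 10.
Molecular formula: C10H10INO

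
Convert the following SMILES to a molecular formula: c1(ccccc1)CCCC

Heavy atoms from the SMILES: 10 C.
Implicit hydrogens by atom environment:
  5 × C (aromatic): 1 H each → 5
  3 × C: 2 H each → 6
  1 × C: 3 H
  1 × C (aromatic): no H
  Total hydrogens = 14.
Molecular formula: C10H14

C10H14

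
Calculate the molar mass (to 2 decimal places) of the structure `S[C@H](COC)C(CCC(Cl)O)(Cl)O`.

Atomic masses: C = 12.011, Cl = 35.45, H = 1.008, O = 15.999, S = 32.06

Molecular formula: C7H14Cl2O3S.
M = 7×12.011 + 2×35.45 + 14×1.008 + 3×15.999 + 1×32.06 = 249.15 g/mol.

249.15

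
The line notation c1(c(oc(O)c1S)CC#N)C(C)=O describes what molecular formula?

C8H7NO3S

Heavy atoms from the SMILES: 8 C, 1 N, 3 O, 1 S.
Implicit hydrogens by atom environment:
  4 × C (aromatic): no H
  2 × C: no H
  1 × C: 3 H
  1 × C: 2 H
  1 × N: no H
  1 × O: 1 H
  1 × O (aromatic): no H
  1 × O: no H
  1 × S: 1 H
  Total hydrogens = 7.
Molecular formula: C8H7NO3S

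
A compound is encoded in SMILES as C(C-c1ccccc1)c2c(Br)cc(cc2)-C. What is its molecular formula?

C15H15Br

Heavy atoms from the SMILES: 1 Br, 15 C.
Implicit hydrogens by atom environment:
  8 × C (aromatic): 1 H each → 8
  4 × C (aromatic): no H
  2 × C: 2 H each → 4
  1 × Br: no H
  1 × C: 3 H
  Total hydrogens = 15.
Molecular formula: C15H15Br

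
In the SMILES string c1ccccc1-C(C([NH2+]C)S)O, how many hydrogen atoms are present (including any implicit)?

Hydrogens are implicit in SMILES; fill each atom to its normal valence:
  5 × C (aromatic): 1 H each → 5
  2 × C: 1 H each → 2
  1 × C: 3 H
  1 × C (aromatic): no H
  1 × N (charge +1): 2 H
  1 × O: 1 H
  1 × S: 1 H
  Total hydrogens = 14.

14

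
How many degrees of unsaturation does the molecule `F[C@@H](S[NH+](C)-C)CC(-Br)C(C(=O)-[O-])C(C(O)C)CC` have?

1

Molecular formula from the SMILES: C12H23BrFNO3S.
DoU = (2C + 2 + N − H − X)/2 = (2·12 + 2 + 1 − 23 − 2)/2 = 2/2 = 1.
(Structurally: 0 ring(s) + 1 π bond(s) = 1.)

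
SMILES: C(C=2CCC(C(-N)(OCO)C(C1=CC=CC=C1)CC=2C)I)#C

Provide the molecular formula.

Heavy atoms from the SMILES: 18 C, 1 I, 1 N, 2 O.
Implicit hydrogens by atom environment:
  5 × C (aromatic): 1 H each → 5
  4 × C: 2 H each → 8
  4 × C: no H
  3 × C: 1 H each → 3
  1 × C: 3 H
  1 × C (aromatic): no H
  1 × I: no H
  1 × N: 2 H
  1 × O: 1 H
  1 × O: no H
  Total hydrogens = 22.
Molecular formula: C18H22INO2

C18H22INO2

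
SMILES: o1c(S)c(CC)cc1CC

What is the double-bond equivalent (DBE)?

Molecular formula from the SMILES: C8H12OS.
DoU = (2C + 2 + N − H − X)/2 = (2·8 + 2 + 0 − 12 − 0)/2 = 6/2 = 3.
(Structurally: 1 ring(s) + 2 π bond(s) = 3.)

3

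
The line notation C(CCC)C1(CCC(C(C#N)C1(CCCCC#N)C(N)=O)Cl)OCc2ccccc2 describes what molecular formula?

Heavy atoms from the SMILES: 24 C, 1 Cl, 3 N, 2 O.
Implicit hydrogens by atom environment:
  10 × C: 2 H each → 20
  5 × C (aromatic): 1 H each → 5
  5 × C: no H
  2 × C: 1 H each → 2
  2 × N: no H
  2 × O: no H
  1 × C: 3 H
  1 × C (aromatic): no H
  1 × Cl: no H
  1 × N: 2 H
  Total hydrogens = 32.
Molecular formula: C24H32ClN3O2

C24H32ClN3O2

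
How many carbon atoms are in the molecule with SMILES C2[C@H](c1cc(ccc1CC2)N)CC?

12

The symbol for carbon appears 12 times in the SMILES. Lowercase c denotes aromatic carbon and counts toward C.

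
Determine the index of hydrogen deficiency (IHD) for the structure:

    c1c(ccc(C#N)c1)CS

Molecular formula from the SMILES: C8H7NS.
DoU = (2C + 2 + N − H − X)/2 = (2·8 + 2 + 1 − 7 − 0)/2 = 12/2 = 6.
(Structurally: 1 ring(s) + 5 π bond(s) = 6.)

6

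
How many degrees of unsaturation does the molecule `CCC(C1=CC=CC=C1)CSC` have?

4

Molecular formula from the SMILES: C11H16S.
DoU = (2C + 2 + N − H − X)/2 = (2·11 + 2 + 0 − 16 − 0)/2 = 8/2 = 4.
(Structurally: 1 ring(s) + 3 π bond(s) = 4.)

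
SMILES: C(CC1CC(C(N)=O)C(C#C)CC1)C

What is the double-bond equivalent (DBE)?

Molecular formula from the SMILES: C12H19NO.
DoU = (2C + 2 + N − H − X)/2 = (2·12 + 2 + 1 − 19 − 0)/2 = 8/2 = 4.
(Structurally: 1 ring(s) + 3 π bond(s) = 4.)

4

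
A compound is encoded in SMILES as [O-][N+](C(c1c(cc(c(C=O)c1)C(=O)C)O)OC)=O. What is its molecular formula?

Heavy atoms from the SMILES: 11 C, 1 N, 6 O.
Implicit hydrogens by atom environment:
  4 × C (aromatic): no H
  4 × O: no H
  2 × C: 3 H each → 6
  2 × C (aromatic): 1 H each → 2
  2 × C: 1 H each → 2
  1 × C: no H
  1 × N (charge +1): no H
  1 × O: 1 H
  1 × O (charge -1): no H
  Total hydrogens = 11.
Molecular formula: C11H11NO6

C11H11NO6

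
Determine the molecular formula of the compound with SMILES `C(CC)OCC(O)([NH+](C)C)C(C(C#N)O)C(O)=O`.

Heavy atoms from the SMILES: 11 C, 2 N, 5 O.
Implicit hydrogens by atom environment:
  3 × C: 3 H each → 9
  3 × C: 2 H each → 6
  3 × C: no H
  3 × O: 1 H each → 3
  2 × C: 1 H each → 2
  2 × O: no H
  1 × N (charge +1): 1 H
  1 × N: no H
  Total hydrogens = 21.
Net charge +1.
Molecular formula: C11H21N2O5+

C11H21N2O5+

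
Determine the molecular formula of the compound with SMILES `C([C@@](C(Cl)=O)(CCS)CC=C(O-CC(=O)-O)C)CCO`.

Heavy atoms from the SMILES: 13 C, 1 Cl, 5 O, 1 S.
Implicit hydrogens by atom environment:
  7 × C: 2 H each → 14
  4 × C: no H
  3 × O: no H
  2 × O: 1 H each → 2
  1 × C: 3 H
  1 × C: 1 H
  1 × Cl: no H
  1 × S: 1 H
  Total hydrogens = 21.
Molecular formula: C13H21ClO5S

C13H21ClO5S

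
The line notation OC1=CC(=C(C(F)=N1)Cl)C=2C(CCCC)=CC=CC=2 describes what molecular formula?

C15H15ClFNO

Heavy atoms from the SMILES: 15 C, 1 Cl, 1 F, 1 N, 1 O.
Implicit hydrogens by atom environment:
  6 × C (aromatic): no H
  5 × C (aromatic): 1 H each → 5
  3 × C: 2 H each → 6
  1 × C: 3 H
  1 × Cl: no H
  1 × F: no H
  1 × N (aromatic): no H
  1 × O: 1 H
  Total hydrogens = 15.
Molecular formula: C15H15ClFNO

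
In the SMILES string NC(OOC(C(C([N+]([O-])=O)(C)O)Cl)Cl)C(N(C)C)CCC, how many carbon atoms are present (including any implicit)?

The symbol for carbon appears 11 times in the SMILES. (Cl is a single chlorine, not C + l.)

11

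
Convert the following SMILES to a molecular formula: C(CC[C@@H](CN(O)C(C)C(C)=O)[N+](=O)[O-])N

C9H19N3O4

Heavy atoms from the SMILES: 9 C, 3 N, 4 O.
Implicit hydrogens by atom environment:
  4 × C: 2 H each → 8
  2 × C: 3 H each → 6
  2 × C: 1 H each → 2
  2 × O: no H
  1 × C: no H
  1 × N: 2 H
  1 × N: no H
  1 × N (charge +1): no H
  1 × O: 1 H
  1 × O (charge -1): no H
  Total hydrogens = 19.
Molecular formula: C9H19N3O4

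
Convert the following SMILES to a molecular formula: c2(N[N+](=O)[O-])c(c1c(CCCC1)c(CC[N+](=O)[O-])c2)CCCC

C16H23N3O4

Heavy atoms from the SMILES: 16 C, 3 N, 4 O.
Implicit hydrogens by atom environment:
  9 × C: 2 H each → 18
  5 × C (aromatic): no H
  2 × N (charge +1): no H
  2 × O: no H
  2 × O (charge -1): no H
  1 × C: 3 H
  1 × C (aromatic): 1 H
  1 × N: 1 H
  Total hydrogens = 23.
Molecular formula: C16H23N3O4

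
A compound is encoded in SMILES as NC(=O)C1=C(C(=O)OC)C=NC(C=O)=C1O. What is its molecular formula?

C9H8N2O5

Heavy atoms from the SMILES: 9 C, 2 N, 5 O.
Implicit hydrogens by atom environment:
  4 × C (aromatic): no H
  4 × O: no H
  2 × C: no H
  1 × C: 3 H
  1 × C (aromatic): 1 H
  1 × C: 1 H
  1 × N: 2 H
  1 × N (aromatic): no H
  1 × O: 1 H
  Total hydrogens = 8.
Molecular formula: C9H8N2O5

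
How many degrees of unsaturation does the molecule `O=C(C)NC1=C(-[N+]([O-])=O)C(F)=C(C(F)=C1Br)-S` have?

Molecular formula from the SMILES: C8H5BrF2N2O3S.
DoU = (2C + 2 + N − H − X)/2 = (2·8 + 2 + 2 − 5 − 3)/2 = 12/2 = 6.
(Structurally: 1 ring(s) + 5 π bond(s) = 6.)

6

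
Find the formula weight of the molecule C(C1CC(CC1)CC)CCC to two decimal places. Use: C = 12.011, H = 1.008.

Molecular formula: C11H22.
M = 11×12.011 + 22×1.008 = 154.30 g/mol.

154.30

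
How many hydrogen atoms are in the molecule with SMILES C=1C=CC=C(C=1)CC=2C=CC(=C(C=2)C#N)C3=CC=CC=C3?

Hydrogens are implicit in SMILES; fill each atom to its normal valence:
  13 × C (aromatic): 1 H each → 13
  5 × C (aromatic): no H
  1 × C: 2 H
  1 × C: no H
  1 × N: no H
  Total hydrogens = 15.

15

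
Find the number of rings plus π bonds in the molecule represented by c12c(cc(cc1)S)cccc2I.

7

Molecular formula from the SMILES: C10H7IS.
DoU = (2C + 2 + N − H − X)/2 = (2·10 + 2 + 0 − 7 − 1)/2 = 14/2 = 7.
(Structurally: 2 ring(s) + 5 π bond(s) = 7.)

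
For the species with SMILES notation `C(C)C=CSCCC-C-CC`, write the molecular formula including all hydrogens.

C10H20S

Heavy atoms from the SMILES: 10 C, 1 S.
Implicit hydrogens by atom environment:
  6 × C: 2 H each → 12
  2 × C: 3 H each → 6
  2 × C: 1 H each → 2
  1 × S: no H
  Total hydrogens = 20.
Molecular formula: C10H20S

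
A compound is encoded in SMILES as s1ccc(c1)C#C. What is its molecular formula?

Heavy atoms from the SMILES: 6 C, 1 S.
Implicit hydrogens by atom environment:
  3 × C (aromatic): 1 H each → 3
  1 × C: 1 H
  1 × C (aromatic): no H
  1 × C: no H
  1 × S (aromatic): no H
  Total hydrogens = 4.
Molecular formula: C6H4S

C6H4S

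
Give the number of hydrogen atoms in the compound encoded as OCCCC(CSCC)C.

18

Hydrogens are implicit in SMILES; fill each atom to its normal valence:
  5 × C: 2 H each → 10
  2 × C: 3 H each → 6
  1 × C: 1 H
  1 × O: 1 H
  1 × S: no H
  Total hydrogens = 18.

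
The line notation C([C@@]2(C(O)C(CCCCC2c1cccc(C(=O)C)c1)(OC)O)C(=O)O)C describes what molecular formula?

C20H28O6

Heavy atoms from the SMILES: 20 C, 6 O.
Implicit hydrogens by atom environment:
  5 × C: 2 H each → 10
  4 × C (aromatic): 1 H each → 4
  4 × C: no H
  3 × C: 3 H each → 9
  3 × O: 1 H each → 3
  3 × O: no H
  2 × C: 1 H each → 2
  2 × C (aromatic): no H
  Total hydrogens = 28.
Molecular formula: C20H28O6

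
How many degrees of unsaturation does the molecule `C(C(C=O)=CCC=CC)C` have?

3

Molecular formula from the SMILES: C9H14O.
DoU = (2C + 2 + N − H − X)/2 = (2·9 + 2 + 0 − 14 − 0)/2 = 6/2 = 3.
(Structurally: 0 ring(s) + 3 π bond(s) = 3.)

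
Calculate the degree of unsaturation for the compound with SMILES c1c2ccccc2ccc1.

7

Molecular formula from the SMILES: C10H8.
DoU = (2C + 2 + N − H − X)/2 = (2·10 + 2 + 0 − 8 − 0)/2 = 14/2 = 7.
(Structurally: 2 ring(s) + 5 π bond(s) = 7.)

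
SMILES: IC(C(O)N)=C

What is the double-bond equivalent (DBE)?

Molecular formula from the SMILES: C3H6INO.
DoU = (2C + 2 + N − H − X)/2 = (2·3 + 2 + 1 − 6 − 1)/2 = 2/2 = 1.
(Structurally: 0 ring(s) + 1 π bond(s) = 1.)

1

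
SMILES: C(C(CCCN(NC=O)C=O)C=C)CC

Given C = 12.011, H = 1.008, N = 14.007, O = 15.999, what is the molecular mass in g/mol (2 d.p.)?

212.29

Molecular formula: C11H20N2O2.
M = 11×12.011 + 20×1.008 + 2×14.007 + 2×15.999 = 212.29 g/mol.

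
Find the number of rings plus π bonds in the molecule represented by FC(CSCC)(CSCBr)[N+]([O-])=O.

1

Molecular formula from the SMILES: C6H11BrFNO2S2.
DoU = (2C + 2 + N − H − X)/2 = (2·6 + 2 + 1 − 11 − 2)/2 = 2/2 = 1.
(Structurally: 0 ring(s) + 1 π bond(s) = 1.)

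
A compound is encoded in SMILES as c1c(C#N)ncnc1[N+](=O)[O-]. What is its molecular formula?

Heavy atoms from the SMILES: 5 C, 4 N, 2 O.
Implicit hydrogens by atom environment:
  2 × C (aromatic): 1 H each → 2
  2 × C (aromatic): no H
  2 × N (aromatic): no H
  1 × C: no H
  1 × N: no H
  1 × N (charge +1): no H
  1 × O: no H
  1 × O (charge -1): no H
  Total hydrogens = 2.
Molecular formula: C5H2N4O2

C5H2N4O2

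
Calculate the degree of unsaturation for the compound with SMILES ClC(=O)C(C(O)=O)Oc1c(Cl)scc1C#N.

7

Molecular formula from the SMILES: C8H3Cl2NO4S.
DoU = (2C + 2 + N − H − X)/2 = (2·8 + 2 + 1 − 3 − 2)/2 = 14/2 = 7.
(Structurally: 1 ring(s) + 6 π bond(s) = 7.)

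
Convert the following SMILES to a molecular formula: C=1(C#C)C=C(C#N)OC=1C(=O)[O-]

C8H2NO3-

Heavy atoms from the SMILES: 8 C, 1 N, 3 O.
Implicit hydrogens by atom environment:
  3 × C (aromatic): no H
  3 × C: no H
  1 × C (aromatic): 1 H
  1 × C: 1 H
  1 × N: no H
  1 × O (aromatic): no H
  1 × O: no H
  1 × O (charge -1): no H
  Total hydrogens = 2.
Net charge -1.
Molecular formula: C8H2NO3-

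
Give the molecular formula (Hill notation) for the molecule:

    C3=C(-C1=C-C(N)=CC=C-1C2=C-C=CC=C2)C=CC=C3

C18H15N

Heavy atoms from the SMILES: 18 C, 1 N.
Implicit hydrogens by atom environment:
  13 × C (aromatic): 1 H each → 13
  5 × C (aromatic): no H
  1 × N: 2 H
  Total hydrogens = 15.
Molecular formula: C18H15N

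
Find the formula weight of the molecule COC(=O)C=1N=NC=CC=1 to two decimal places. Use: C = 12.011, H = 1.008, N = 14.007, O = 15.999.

Molecular formula: C6H6N2O2.
M = 6×12.011 + 6×1.008 + 2×14.007 + 2×15.999 = 138.13 g/mol.

138.13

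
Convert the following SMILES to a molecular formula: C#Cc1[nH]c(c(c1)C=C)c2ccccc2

Heavy atoms from the SMILES: 14 C, 1 N.
Implicit hydrogens by atom environment:
  6 × C (aromatic): 1 H each → 6
  4 × C (aromatic): no H
  2 × C: 1 H each → 2
  1 × C: 2 H
  1 × C: no H
  1 × N (aromatic): 1 H
  Total hydrogens = 11.
Molecular formula: C14H11N

C14H11N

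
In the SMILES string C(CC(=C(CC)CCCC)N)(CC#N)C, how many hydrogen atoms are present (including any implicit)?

Hydrogens are implicit in SMILES; fill each atom to its normal valence:
  6 × C: 2 H each → 12
  3 × C: 3 H each → 9
  3 × C: no H
  1 × C: 1 H
  1 × N: 2 H
  1 × N: no H
  Total hydrogens = 24.

24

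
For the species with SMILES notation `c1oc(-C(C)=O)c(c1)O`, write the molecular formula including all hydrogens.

Heavy atoms from the SMILES: 6 C, 3 O.
Implicit hydrogens by atom environment:
  2 × C (aromatic): 1 H each → 2
  2 × C (aromatic): no H
  1 × C: 3 H
  1 × C: no H
  1 × O: 1 H
  1 × O (aromatic): no H
  1 × O: no H
  Total hydrogens = 6.
Molecular formula: C6H6O3

C6H6O3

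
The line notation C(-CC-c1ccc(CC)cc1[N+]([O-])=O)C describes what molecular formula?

C12H17NO2

Heavy atoms from the SMILES: 12 C, 1 N, 2 O.
Implicit hydrogens by atom environment:
  4 × C: 2 H each → 8
  3 × C (aromatic): 1 H each → 3
  3 × C (aromatic): no H
  2 × C: 3 H each → 6
  1 × N (charge +1): no H
  1 × O: no H
  1 × O (charge -1): no H
  Total hydrogens = 17.
Molecular formula: C12H17NO2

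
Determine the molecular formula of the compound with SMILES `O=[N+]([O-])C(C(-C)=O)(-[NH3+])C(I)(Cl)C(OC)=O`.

Heavy atoms from the SMILES: 6 C, 1 Cl, 1 I, 2 N, 5 O.
Implicit hydrogens by atom environment:
  4 × C: no H
  4 × O: no H
  2 × C: 3 H each → 6
  1 × Cl: no H
  1 × I: no H
  1 × N (charge +1): 3 H
  1 × N (charge +1): no H
  1 × O (charge -1): no H
  Total hydrogens = 9.
Net charge +1.
Molecular formula: C6H9ClIN2O5+

C6H9ClIN2O5+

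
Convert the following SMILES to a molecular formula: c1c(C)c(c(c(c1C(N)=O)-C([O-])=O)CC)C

Heavy atoms from the SMILES: 12 C, 1 N, 3 O.
Implicit hydrogens by atom environment:
  5 × C (aromatic): no H
  3 × C: 3 H each → 9
  2 × C: no H
  2 × O: no H
  1 × C: 2 H
  1 × C (aromatic): 1 H
  1 × N: 2 H
  1 × O (charge -1): no H
  Total hydrogens = 14.
Net charge -1.
Molecular formula: C12H14NO3-

C12H14NO3-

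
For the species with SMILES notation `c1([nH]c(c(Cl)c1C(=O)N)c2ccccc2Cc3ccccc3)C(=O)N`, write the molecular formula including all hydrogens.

Heavy atoms from the SMILES: 19 C, 1 Cl, 3 N, 2 O.
Implicit hydrogens by atom environment:
  9 × C (aromatic): 1 H each → 9
  7 × C (aromatic): no H
  2 × C: no H
  2 × N: 2 H each → 4
  2 × O: no H
  1 × C: 2 H
  1 × Cl: no H
  1 × N (aromatic): 1 H
  Total hydrogens = 16.
Molecular formula: C19H16ClN3O2

C19H16ClN3O2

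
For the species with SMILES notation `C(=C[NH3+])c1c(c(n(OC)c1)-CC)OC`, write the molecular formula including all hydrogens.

Heavy atoms from the SMILES: 10 C, 2 N, 2 O.
Implicit hydrogens by atom environment:
  3 × C: 3 H each → 9
  3 × C (aromatic): no H
  2 × C: 1 H each → 2
  2 × O: no H
  1 × C: 2 H
  1 × C (aromatic): 1 H
  1 × N (charge +1): 3 H
  1 × N (aromatic): no H
  Total hydrogens = 17.
Net charge +1.
Molecular formula: C10H17N2O2+

C10H17N2O2+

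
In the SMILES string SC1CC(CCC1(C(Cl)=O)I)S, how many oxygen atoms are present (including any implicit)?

The symbol for oxygen appears 1 time in the SMILES.

1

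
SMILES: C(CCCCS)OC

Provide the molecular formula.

C6H14OS

Heavy atoms from the SMILES: 6 C, 1 O, 1 S.
Implicit hydrogens by atom environment:
  5 × C: 2 H each → 10
  1 × C: 3 H
  1 × O: no H
  1 × S: 1 H
  Total hydrogens = 14.
Molecular formula: C6H14OS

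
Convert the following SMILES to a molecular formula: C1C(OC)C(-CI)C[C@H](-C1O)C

C9H17IO2

Heavy atoms from the SMILES: 9 C, 1 I, 2 O.
Implicit hydrogens by atom environment:
  4 × C: 1 H each → 4
  3 × C: 2 H each → 6
  2 × C: 3 H each → 6
  1 × I: no H
  1 × O: 1 H
  1 × O: no H
  Total hydrogens = 17.
Molecular formula: C9H17IO2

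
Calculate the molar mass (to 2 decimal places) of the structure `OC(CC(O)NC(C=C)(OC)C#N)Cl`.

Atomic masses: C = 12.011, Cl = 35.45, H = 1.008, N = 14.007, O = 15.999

Molecular formula: C8H13ClN2O3.
M = 8×12.011 + 1×35.45 + 13×1.008 + 2×14.007 + 3×15.999 = 220.65 g/mol.

220.65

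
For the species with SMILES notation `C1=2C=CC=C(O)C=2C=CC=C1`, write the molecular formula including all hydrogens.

Heavy atoms from the SMILES: 10 C, 1 O.
Implicit hydrogens by atom environment:
  7 × C (aromatic): 1 H each → 7
  3 × C (aromatic): no H
  1 × O: 1 H
  Total hydrogens = 8.
Molecular formula: C10H8O

C10H8O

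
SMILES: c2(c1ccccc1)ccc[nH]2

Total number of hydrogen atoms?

9

Hydrogens are implicit in SMILES; fill each atom to its normal valence:
  8 × C (aromatic): 1 H each → 8
  2 × C (aromatic): no H
  1 × N (aromatic): 1 H
  Total hydrogens = 9.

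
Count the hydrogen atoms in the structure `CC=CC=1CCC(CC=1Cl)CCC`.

Hydrogens are implicit in SMILES; fill each atom to its normal valence:
  5 × C: 2 H each → 10
  3 × C: 1 H each → 3
  2 × C: 3 H each → 6
  2 × C: no H
  1 × Cl: no H
  Total hydrogens = 19.

19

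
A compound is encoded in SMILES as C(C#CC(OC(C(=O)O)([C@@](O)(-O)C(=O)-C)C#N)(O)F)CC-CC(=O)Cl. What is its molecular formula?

C14H15ClFNO8

Heavy atoms from the SMILES: 14 C, 1 Cl, 1 F, 1 N, 8 O.
Implicit hydrogens by atom environment:
  9 × C: no H
  4 × C: 2 H each → 8
  4 × O: 1 H each → 4
  4 × O: no H
  1 × C: 3 H
  1 × Cl: no H
  1 × F: no H
  1 × N: no H
  Total hydrogens = 15.
Molecular formula: C14H15ClFNO8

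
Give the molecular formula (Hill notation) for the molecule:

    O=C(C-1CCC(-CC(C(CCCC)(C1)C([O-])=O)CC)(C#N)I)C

Heavy atoms from the SMILES: 18 C, 1 I, 1 N, 3 O.
Implicit hydrogens by atom environment:
  8 × C: 2 H each → 16
  5 × C: no H
  3 × C: 3 H each → 9
  2 × C: 1 H each → 2
  2 × O: no H
  1 × I: no H
  1 × N: no H
  1 × O (charge -1): no H
  Total hydrogens = 27.
Net charge -1.
Molecular formula: C18H27INO3-

C18H27INO3-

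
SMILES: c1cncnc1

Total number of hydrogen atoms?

4

Hydrogens are implicit in SMILES; fill each atom to its normal valence:
  4 × C (aromatic): 1 H each → 4
  2 × N (aromatic): no H
  Total hydrogens = 4.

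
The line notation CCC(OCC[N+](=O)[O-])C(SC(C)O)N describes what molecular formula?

Heavy atoms from the SMILES: 8 C, 2 N, 4 O, 1 S.
Implicit hydrogens by atom environment:
  3 × C: 2 H each → 6
  3 × C: 1 H each → 3
  2 × C: 3 H each → 6
  2 × O: no H
  1 × N: 2 H
  1 × N (charge +1): no H
  1 × O: 1 H
  1 × O (charge -1): no H
  1 × S: no H
  Total hydrogens = 18.
Molecular formula: C8H18N2O4S

C8H18N2O4S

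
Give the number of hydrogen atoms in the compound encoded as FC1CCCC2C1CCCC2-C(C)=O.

19

Hydrogens are implicit in SMILES; fill each atom to its normal valence:
  6 × C: 2 H each → 12
  4 × C: 1 H each → 4
  1 × C: 3 H
  1 × C: no H
  1 × F: no H
  1 × O: no H
  Total hydrogens = 19.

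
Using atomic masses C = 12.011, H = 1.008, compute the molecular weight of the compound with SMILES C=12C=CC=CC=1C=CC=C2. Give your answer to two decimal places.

Molecular formula: C10H8.
M = 10×12.011 + 8×1.008 = 128.17 g/mol.

128.17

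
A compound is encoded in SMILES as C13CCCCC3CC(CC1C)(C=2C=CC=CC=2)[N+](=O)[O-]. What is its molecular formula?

C17H23NO2

Heavy atoms from the SMILES: 17 C, 1 N, 2 O.
Implicit hydrogens by atom environment:
  6 × C: 2 H each → 12
  5 × C (aromatic): 1 H each → 5
  3 × C: 1 H each → 3
  1 × C: 3 H
  1 × C: no H
  1 × C (aromatic): no H
  1 × N (charge +1): no H
  1 × O: no H
  1 × O (charge -1): no H
  Total hydrogens = 23.
Molecular formula: C17H23NO2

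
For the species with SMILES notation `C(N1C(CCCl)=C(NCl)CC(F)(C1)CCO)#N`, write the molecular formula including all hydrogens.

C10H14Cl2FN3O

Heavy atoms from the SMILES: 10 C, 2 Cl, 1 F, 3 N, 1 O.
Implicit hydrogens by atom environment:
  6 × C: 2 H each → 12
  4 × C: no H
  2 × Cl: no H
  2 × N: no H
  1 × F: no H
  1 × N: 1 H
  1 × O: 1 H
  Total hydrogens = 14.
Molecular formula: C10H14Cl2FN3O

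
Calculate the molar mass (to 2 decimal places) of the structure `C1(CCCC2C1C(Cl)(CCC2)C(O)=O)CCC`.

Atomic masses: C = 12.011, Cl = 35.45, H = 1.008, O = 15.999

Molecular formula: C14H23ClO2.
M = 14×12.011 + 1×35.45 + 23×1.008 + 2×15.999 = 258.79 g/mol.

258.79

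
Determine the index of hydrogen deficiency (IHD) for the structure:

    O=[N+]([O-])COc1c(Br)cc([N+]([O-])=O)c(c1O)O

6

Molecular formula from the SMILES: C7H5BrN2O7.
DoU = (2C + 2 + N − H − X)/2 = (2·7 + 2 + 2 − 5 − 1)/2 = 12/2 = 6.
(Structurally: 1 ring(s) + 5 π bond(s) = 6.)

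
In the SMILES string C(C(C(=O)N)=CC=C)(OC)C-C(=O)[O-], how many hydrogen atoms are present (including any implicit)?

Hydrogens are implicit in SMILES; fill each atom to its normal valence:
  3 × C: 1 H each → 3
  3 × C: no H
  3 × O: no H
  2 × C: 2 H each → 4
  1 × C: 3 H
  1 × N: 2 H
  1 × O (charge -1): no H
  Total hydrogens = 12.

12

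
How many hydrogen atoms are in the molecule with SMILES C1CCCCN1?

11

Hydrogens are implicit in SMILES; fill each atom to its normal valence:
  5 × C: 2 H each → 10
  1 × N: 1 H
  Total hydrogens = 11.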